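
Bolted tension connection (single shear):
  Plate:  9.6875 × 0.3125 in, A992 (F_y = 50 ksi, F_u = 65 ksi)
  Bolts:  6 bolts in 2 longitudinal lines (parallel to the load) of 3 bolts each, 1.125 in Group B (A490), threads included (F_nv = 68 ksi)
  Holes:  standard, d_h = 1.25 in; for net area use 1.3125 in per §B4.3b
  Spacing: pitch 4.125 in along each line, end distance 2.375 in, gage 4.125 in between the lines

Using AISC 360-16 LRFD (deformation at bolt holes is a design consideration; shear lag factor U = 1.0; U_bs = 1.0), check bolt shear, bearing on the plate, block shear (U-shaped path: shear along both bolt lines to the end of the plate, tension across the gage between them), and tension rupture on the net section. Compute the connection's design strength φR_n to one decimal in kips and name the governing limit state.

107.6 kips (net-section rupture governs)

Bolt shear: A_b = π(1.125)²/4 = 0.99402 in². φR_n = 0.75 × 68 × 0.99402 × 6 × 1 = 304.2 kips.
Bearing (0.3125 in plate, F_u = 65 ksi): end bolts L_c = 2.375 − 1.25/2 = 1.75, R_n = min(1.2×1.75×0.3125×65, 2.4×1.125×0.3125×65) = 42.656 kips/bolt; interior L_c = 4.125 − 1.25 = 2.875, R_n = 54.844 kips/bolt. φR_n = 0.75 × (2×42.656 + 4×54.844) = 228.5 kips.
Block shear: shear path 2×[2.375+2×4.125] = 2×10.625 in, A_gv = 6.6406, A_nv = 2×(10.625 − 2.5×1.3125)×0.3125 = 4.5898 in²; tension across gage: (4.125 − 1×1.3125)×0.3125 = 0.87891 in². R_n = min(0.6×65×4.5898, 0.6×50×6.6406) + 1.0×65×0.87891 = min(179, 199.22) + 57.129 = 236.13 kips. φR_n = 0.75 × 236.13 = 177.1 kips.
Tension rupture (net): A_n = (9.6875 − 2×1.3125)×0.3125 = 2.207 in² (U = 1.0, A_e = A_n). φR_n = 0.75 × 65 × 2.207 = 107.6 kips.
Governing: min(304.2, 228.5, 177.1, 107.6) = 107.6 kips → net-section rupture.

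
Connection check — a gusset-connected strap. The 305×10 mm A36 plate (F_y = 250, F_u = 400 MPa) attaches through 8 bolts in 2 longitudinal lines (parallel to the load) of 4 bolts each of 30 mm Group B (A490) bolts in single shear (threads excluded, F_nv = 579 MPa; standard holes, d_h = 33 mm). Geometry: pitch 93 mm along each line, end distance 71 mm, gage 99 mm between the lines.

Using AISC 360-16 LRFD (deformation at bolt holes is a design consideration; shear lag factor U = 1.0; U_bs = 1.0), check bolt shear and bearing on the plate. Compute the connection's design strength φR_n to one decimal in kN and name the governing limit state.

Bolt shear: A_b = π(30)²/4 = 706.86 mm². φR_n = 0.75 × 579 × 706.86 × 8 × 1 = 2455.6 kN.
Bearing (10 mm plate, F_u = 400 MPa): end bolts L_c = 71 − 33/2 = 54.5, R_n = min(1.2×54.5×10×400, 2.4×30×10×400) = 261.6 kN/bolt; interior L_c = 93 − 33 = 60, R_n = 288 kN/bolt. φR_n = 0.75 × (2×261.6 + 6×288) = 1688.4 kN.
Governing: min(2455.6, 1688.4) = 1688.4 kN → bearing.

1688.4 kN (bearing governs)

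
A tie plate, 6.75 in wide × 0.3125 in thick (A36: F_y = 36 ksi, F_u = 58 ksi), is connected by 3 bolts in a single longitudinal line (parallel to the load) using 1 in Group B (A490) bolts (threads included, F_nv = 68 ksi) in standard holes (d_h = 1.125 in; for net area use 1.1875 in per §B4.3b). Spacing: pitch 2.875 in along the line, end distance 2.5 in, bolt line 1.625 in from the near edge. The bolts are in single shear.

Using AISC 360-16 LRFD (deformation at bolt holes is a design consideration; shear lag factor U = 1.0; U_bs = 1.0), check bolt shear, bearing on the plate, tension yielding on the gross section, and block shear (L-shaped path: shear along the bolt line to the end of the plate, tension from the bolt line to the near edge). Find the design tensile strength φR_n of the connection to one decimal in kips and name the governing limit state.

55.8 kips (block shear governs)

Bolt shear: A_b = π(1)²/4 = 0.7854 in². φR_n = 0.75 × 68 × 0.7854 × 3 × 1 = 120.2 kips.
Bearing (0.3125 in plate, F_u = 58 ksi): end bolts L_c = 2.5 − 1.125/2 = 1.9375, R_n = min(1.2×1.9375×0.3125×58, 2.4×1×0.3125×58) = 42.141 kips/bolt; interior L_c = 2.875 − 1.125 = 1.75, R_n = 38.063 kips/bolt. φR_n = 0.75 × (1×42.141 + 2×38.063) = 88.7 kips.
Tension yield (gross): A_g = 6.75×0.3125 = 2.1094 in². φR_n = 0.90 × 36 × 2.1094 = 68.3 kips.
Block shear: shear path 1×[2.5+2×2.875] = 1×8.25 in, A_gv = 2.5781, A_nv = 1×(8.25 − 2.5×1.1875)×0.3125 = 1.6504 in²; tension to near edge: (1.625 − 0.5×1.1875)×0.3125 = 0.32227 in². R_n = min(0.6×58×1.6504, 0.6×36×2.5781) + 1.0×58×0.32227 = min(57.434, 55.687) + 18.692 = 74.379 kips. φR_n = 0.75 × 74.379 = 55.8 kips.
Governing: min(120.2, 88.7, 68.3, 55.8) = 55.8 kips → block shear.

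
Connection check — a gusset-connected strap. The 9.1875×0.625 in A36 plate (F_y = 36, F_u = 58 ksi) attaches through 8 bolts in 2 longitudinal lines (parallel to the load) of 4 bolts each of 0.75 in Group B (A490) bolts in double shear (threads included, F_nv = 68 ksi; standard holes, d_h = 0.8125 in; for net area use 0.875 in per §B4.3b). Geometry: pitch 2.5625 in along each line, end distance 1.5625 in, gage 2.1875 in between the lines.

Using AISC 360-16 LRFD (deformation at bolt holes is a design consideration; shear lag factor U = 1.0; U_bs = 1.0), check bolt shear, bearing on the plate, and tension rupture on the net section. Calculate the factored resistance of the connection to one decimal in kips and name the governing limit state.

Bolt shear: A_b = π(0.75)²/4 = 0.44179 in². φR_n = 0.75 × 68 × 0.44179 × 8 × 2 = 360.5 kips.
Bearing (0.625 in plate, F_u = 58 ksi): end bolts L_c = 1.5625 − 0.8125/2 = 1.15625, R_n = min(1.2×1.15625×0.625×58, 2.4×0.75×0.625×58) = 50.297 kips/bolt; interior L_c = 2.5625 − 0.8125 = 1.75, R_n = 65.25 kips/bolt. φR_n = 0.75 × (2×50.297 + 6×65.25) = 369.1 kips.
Tension rupture (net): A_n = (9.1875 − 2×0.875)×0.625 = 4.6484 in² (U = 1.0, A_e = A_n). φR_n = 0.75 × 58 × 4.6484 = 202.2 kips.
Governing: min(360.5, 369.1, 202.2) = 202.2 kips → net-section rupture.

202.2 kips (net-section rupture governs)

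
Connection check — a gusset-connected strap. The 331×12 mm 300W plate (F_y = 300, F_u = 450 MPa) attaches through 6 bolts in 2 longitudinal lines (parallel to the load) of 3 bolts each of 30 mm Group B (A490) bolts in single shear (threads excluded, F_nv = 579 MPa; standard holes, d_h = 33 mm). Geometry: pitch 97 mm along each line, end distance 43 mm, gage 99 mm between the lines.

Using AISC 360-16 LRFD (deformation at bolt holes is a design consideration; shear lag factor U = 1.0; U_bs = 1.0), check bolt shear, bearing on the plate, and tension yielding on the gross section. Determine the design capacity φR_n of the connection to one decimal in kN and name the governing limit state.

1072.4 kN (gross-section yield governs)

Bolt shear: A_b = π(30)²/4 = 706.86 mm². φR_n = 0.75 × 579 × 706.86 × 6 × 1 = 1841.7 kN.
Bearing (12 mm plate, F_u = 450 MPa): end bolts L_c = 43 − 33/2 = 26.5, R_n = min(1.2×26.5×12×450, 2.4×30×12×450) = 171.72 kN/bolt; interior L_c = 97 − 33 = 64, R_n = 388.8 kN/bolt. φR_n = 0.75 × (2×171.72 + 4×388.8) = 1424.0 kN.
Tension yield (gross): A_g = 331×12 = 3972 mm². φR_n = 0.90 × 300 × 3972 = 1072.4 kN.
Governing: min(1841.7, 1424.0, 1072.4) = 1072.4 kN → gross-section yield.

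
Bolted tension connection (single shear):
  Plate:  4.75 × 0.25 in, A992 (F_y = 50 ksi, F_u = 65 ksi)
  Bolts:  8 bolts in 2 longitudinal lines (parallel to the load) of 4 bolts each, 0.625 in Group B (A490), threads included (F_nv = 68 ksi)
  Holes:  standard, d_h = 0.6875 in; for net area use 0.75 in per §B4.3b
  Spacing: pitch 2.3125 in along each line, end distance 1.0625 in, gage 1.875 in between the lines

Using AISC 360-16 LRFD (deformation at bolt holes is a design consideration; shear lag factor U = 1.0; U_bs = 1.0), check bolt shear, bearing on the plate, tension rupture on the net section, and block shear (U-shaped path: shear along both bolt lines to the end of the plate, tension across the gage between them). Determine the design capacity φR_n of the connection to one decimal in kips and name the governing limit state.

39.6 kips (net-section rupture governs)

Bolt shear: A_b = π(0.625)²/4 = 0.3068 in². φR_n = 0.75 × 68 × 0.3068 × 8 × 1 = 125.2 kips.
Bearing (0.25 in plate, F_u = 65 ksi): end bolts L_c = 1.0625 − 0.6875/2 = 0.71875, R_n = min(1.2×0.71875×0.25×65, 2.4×0.625×0.25×65) = 14.016 kips/bolt; interior L_c = 2.3125 − 0.6875 = 1.625, R_n = 24.375 kips/bolt. φR_n = 0.75 × (2×14.016 + 6×24.375) = 130.7 kips.
Tension rupture (net): A_n = (4.75 − 2×0.75)×0.25 = 0.8125 in² (U = 1.0, A_e = A_n). φR_n = 0.75 × 65 × 0.8125 = 39.6 kips.
Block shear: shear path 2×[1.0625+3×2.3125] = 2×8 in, A_gv = 4, A_nv = 2×(8 − 3.5×0.75)×0.25 = 2.6875 in²; tension across gage: (1.875 − 1×0.75)×0.25 = 0.28125 in². R_n = min(0.6×65×2.6875, 0.6×50×4) + 1.0×65×0.28125 = min(104.81, 120) + 18.281 = 123.09 kips. φR_n = 0.75 × 123.09 = 92.3 kips.
Governing: min(125.2, 130.7, 39.6, 92.3) = 39.6 kips → net-section rupture.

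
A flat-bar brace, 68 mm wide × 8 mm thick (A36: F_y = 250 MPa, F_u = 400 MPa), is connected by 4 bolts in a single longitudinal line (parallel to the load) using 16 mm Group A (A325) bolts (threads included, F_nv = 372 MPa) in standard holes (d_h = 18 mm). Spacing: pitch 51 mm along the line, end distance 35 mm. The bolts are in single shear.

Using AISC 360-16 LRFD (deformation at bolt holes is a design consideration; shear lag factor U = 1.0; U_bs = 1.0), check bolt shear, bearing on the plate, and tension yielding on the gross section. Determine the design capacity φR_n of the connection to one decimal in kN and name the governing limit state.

Bolt shear: A_b = π(16)²/4 = 201.06 mm². φR_n = 0.75 × 372 × 201.06 × 4 × 1 = 224.4 kN.
Bearing (8 mm plate, F_u = 400 MPa): end bolts L_c = 35 − 18/2 = 26, R_n = min(1.2×26×8×400, 2.4×16×8×400) = 99.84 kN/bolt; interior L_c = 51 − 18 = 33, R_n = 122.88 kN/bolt. φR_n = 0.75 × (1×99.84 + 3×122.88) = 351.4 kN.
Tension yield (gross): A_g = 68×8 = 544 mm². φR_n = 0.90 × 250 × 544 = 122.4 kN.
Governing: min(224.4, 351.4, 122.4) = 122.4 kN → gross-section yield.

122.4 kN (gross-section yield governs)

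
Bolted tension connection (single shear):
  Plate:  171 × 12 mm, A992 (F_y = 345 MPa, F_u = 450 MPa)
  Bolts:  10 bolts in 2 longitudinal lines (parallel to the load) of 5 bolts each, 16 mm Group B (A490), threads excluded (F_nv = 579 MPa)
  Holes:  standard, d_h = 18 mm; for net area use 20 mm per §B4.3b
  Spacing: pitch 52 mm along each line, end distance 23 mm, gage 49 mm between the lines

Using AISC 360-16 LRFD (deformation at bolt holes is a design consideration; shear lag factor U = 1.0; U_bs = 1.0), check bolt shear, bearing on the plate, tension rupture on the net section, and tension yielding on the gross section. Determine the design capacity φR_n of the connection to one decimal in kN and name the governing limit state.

530.6 kN (net-section rupture governs)

Bolt shear: A_b = π(16)²/4 = 201.06 mm². φR_n = 0.75 × 579 × 201.06 × 10 × 1 = 873.1 kN.
Bearing (12 mm plate, F_u = 450 MPa): end bolts L_c = 23 − 18/2 = 14, R_n = min(1.2×14×12×450, 2.4×16×12×450) = 90.72 kN/bolt; interior L_c = 52 − 18 = 34, R_n = 207.36 kN/bolt. φR_n = 0.75 × (2×90.72 + 8×207.36) = 1380.2 kN.
Tension rupture (net): A_n = (171 − 2×20)×12 = 1572 mm² (U = 1.0, A_e = A_n). φR_n = 0.75 × 450 × 1572 = 530.6 kN.
Tension yield (gross): A_g = 171×12 = 2052 mm². φR_n = 0.90 × 345 × 2052 = 637.1 kN.
Governing: min(873.1, 1380.2, 530.6, 637.1) = 530.6 kN → net-section rupture.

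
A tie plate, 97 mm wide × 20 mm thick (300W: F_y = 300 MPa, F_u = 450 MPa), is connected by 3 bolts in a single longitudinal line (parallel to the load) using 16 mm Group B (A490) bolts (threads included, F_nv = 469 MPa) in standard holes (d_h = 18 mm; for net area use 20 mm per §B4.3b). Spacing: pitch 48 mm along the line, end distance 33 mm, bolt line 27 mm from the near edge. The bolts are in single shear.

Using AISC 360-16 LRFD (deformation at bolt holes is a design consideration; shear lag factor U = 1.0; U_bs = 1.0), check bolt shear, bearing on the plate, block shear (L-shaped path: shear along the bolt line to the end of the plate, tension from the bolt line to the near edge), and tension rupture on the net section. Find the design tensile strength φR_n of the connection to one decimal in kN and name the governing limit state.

Bolt shear: A_b = π(16)²/4 = 201.06 mm². φR_n = 0.75 × 469 × 201.06 × 3 × 1 = 212.2 kN.
Bearing (20 mm plate, F_u = 450 MPa): end bolts L_c = 33 − 18/2 = 24, R_n = min(1.2×24×20×450, 2.4×16×20×450) = 259.2 kN/bolt; interior L_c = 48 − 18 = 30, R_n = 324 kN/bolt. φR_n = 0.75 × (1×259.2 + 2×324) = 680.4 kN.
Block shear: shear path 1×[33+2×48] = 1×129 mm, A_gv = 2580, A_nv = 1×(129 − 2.5×20)×20 = 1580 mm²; tension to near edge: (27 − 0.5×20)×20 = 340 mm². R_n = min(0.6×450×1580, 0.6×300×2580) + 1.0×450×340 = min(426.6, 464.4) + 153 = 579.6 kN. φR_n = 0.75 × 579.6 = 434.7 kN.
Tension rupture (net): A_n = (97 − 1×20)×20 = 1540 mm² (U = 1.0, A_e = A_n). φR_n = 0.75 × 450 × 1540 = 519.8 kN.
Governing: min(212.2, 680.4, 434.7, 519.8) = 212.2 kN → bolt shear.

212.2 kN (bolt shear governs)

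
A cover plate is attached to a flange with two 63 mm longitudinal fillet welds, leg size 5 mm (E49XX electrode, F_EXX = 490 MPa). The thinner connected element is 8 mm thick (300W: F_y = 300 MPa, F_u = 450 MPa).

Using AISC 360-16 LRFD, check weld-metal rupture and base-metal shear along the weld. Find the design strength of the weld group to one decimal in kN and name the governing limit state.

98.2 kN (weld metal governs)

Weld metal: throat = 0.707×5 = 3.535 mm, L = 2×63 = 126 mm. φR_n = 0.75 × 0.6 × 490 × 3.535 × 126 = 98.2 kN.
Base metal shear (8 mm plate): yield φR_n = 1.0×0.6×300×8×126 = 181.4 kN; rupture φR_n = 0.75×0.6×450×8×126 = 204.1 kN; take 181.4 kN (yield).
Governing: min(98.2, 181.4) = 98.2 kN → weld metal.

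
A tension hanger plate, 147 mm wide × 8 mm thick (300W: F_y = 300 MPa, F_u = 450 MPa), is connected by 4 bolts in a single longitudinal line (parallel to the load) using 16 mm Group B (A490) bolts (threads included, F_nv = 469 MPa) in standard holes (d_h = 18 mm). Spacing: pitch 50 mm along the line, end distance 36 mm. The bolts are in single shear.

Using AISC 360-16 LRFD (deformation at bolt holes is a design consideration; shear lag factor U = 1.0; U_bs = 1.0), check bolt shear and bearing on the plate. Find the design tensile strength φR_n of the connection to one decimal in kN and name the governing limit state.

Bolt shear: A_b = π(16)²/4 = 201.06 mm². φR_n = 0.75 × 469 × 201.06 × 4 × 1 = 282.9 kN.
Bearing (8 mm plate, F_u = 450 MPa): end bolts L_c = 36 − 18/2 = 27, R_n = min(1.2×27×8×450, 2.4×16×8×450) = 116.64 kN/bolt; interior L_c = 50 − 18 = 32, R_n = 138.24 kN/bolt. φR_n = 0.75 × (1×116.64 + 3×138.24) = 398.5 kN.
Governing: min(282.9, 398.5) = 282.9 kN → bolt shear.

282.9 kN (bolt shear governs)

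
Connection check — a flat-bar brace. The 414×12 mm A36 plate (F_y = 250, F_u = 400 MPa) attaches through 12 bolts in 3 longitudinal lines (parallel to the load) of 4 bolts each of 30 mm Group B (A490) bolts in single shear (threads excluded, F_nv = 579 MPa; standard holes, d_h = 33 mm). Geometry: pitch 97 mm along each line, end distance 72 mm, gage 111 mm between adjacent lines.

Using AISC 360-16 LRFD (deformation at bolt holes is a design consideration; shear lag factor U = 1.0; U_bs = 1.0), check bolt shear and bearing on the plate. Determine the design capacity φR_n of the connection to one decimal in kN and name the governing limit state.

3052.1 kN (bearing governs)

Bolt shear: A_b = π(30)²/4 = 706.86 mm². φR_n = 0.75 × 579 × 706.86 × 12 × 1 = 3683.4 kN.
Bearing (12 mm plate, F_u = 400 MPa): end bolts L_c = 72 − 33/2 = 55.5, R_n = min(1.2×55.5×12×400, 2.4×30×12×400) = 319.68 kN/bolt; interior L_c = 97 − 33 = 64, R_n = 345.6 kN/bolt. φR_n = 0.75 × (3×319.68 + 9×345.6) = 3052.1 kN.
Governing: min(3683.4, 3052.1) = 3052.1 kN → bearing.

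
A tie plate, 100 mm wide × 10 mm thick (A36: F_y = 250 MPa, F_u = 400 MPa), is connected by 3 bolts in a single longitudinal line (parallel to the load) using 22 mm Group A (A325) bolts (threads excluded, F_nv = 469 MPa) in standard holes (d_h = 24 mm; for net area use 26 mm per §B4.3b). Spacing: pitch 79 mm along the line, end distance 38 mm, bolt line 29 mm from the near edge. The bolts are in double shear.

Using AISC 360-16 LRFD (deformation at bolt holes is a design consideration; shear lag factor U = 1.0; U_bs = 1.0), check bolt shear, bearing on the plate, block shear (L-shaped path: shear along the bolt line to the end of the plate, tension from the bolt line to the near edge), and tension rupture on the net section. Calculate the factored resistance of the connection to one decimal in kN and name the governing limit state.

Bolt shear: A_b = π(22)²/4 = 380.13 mm². φR_n = 0.75 × 469 × 380.13 × 3 × 2 = 802.3 kN.
Bearing (10 mm plate, F_u = 400 MPa): end bolts L_c = 38 − 24/2 = 26, R_n = min(1.2×26×10×400, 2.4×22×10×400) = 124.8 kN/bolt; interior L_c = 79 − 24 = 55, R_n = 211.2 kN/bolt. φR_n = 0.75 × (1×124.8 + 2×211.2) = 410.4 kN.
Block shear: shear path 1×[38+2×79] = 1×196 mm, A_gv = 1960, A_nv = 1×(196 − 2.5×26)×10 = 1310 mm²; tension to near edge: (29 − 0.5×26)×10 = 160 mm². R_n = min(0.6×400×1310, 0.6×250×1960) + 1.0×400×160 = min(314.4, 294) + 64 = 358 kN. φR_n = 0.75 × 358 = 268.5 kN.
Tension rupture (net): A_n = (100 − 1×26)×10 = 740 mm² (U = 1.0, A_e = A_n). φR_n = 0.75 × 400 × 740 = 222.0 kN.
Governing: min(802.3, 410.4, 268.5, 222.0) = 222.0 kN → net-section rupture.

222.0 kN (net-section rupture governs)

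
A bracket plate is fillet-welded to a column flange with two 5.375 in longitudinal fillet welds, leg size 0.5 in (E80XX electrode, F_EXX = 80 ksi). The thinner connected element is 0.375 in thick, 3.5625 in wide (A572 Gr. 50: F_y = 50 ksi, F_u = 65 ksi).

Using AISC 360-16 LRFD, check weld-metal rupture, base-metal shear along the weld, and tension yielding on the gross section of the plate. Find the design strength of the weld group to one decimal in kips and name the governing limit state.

Weld metal: throat = 0.707×0.5 = 0.3535 in, L = 2×5.375 = 10.75 in. φR_n = 0.75 × 0.6 × 80 × 0.3535 × 10.75 = 136.8 kips.
Base metal shear (0.375 in plate): yield φR_n = 1.0×0.6×50×0.375×10.75 = 120.9 kips; rupture φR_n = 0.75×0.6×65×0.375×10.75 = 117.9 kips; take 117.9 kips (rupture).
Tension yield (gross): A_g = 3.5625×0.375 = 1.3359 in². φR_n = 0.90 × 50 × 1.3359 = 60.1 kips.
Governing: min(136.8, 117.9, 60.1) = 60.1 kips → gross-section yield.

60.1 kips (gross-section yield governs)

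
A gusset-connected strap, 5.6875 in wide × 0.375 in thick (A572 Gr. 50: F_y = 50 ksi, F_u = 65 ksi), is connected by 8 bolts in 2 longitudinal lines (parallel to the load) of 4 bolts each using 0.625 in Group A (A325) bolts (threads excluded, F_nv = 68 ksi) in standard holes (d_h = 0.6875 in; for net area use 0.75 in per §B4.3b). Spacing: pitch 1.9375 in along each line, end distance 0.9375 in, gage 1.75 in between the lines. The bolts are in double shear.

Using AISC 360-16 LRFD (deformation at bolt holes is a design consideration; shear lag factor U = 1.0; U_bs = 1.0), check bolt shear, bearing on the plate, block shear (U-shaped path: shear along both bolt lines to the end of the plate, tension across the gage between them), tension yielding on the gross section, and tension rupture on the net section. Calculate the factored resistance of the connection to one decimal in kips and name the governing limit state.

Bolt shear: A_b = π(0.625)²/4 = 0.3068 in². φR_n = 0.75 × 68 × 0.3068 × 8 × 2 = 250.3 kips.
Bearing (0.375 in plate, F_u = 65 ksi): end bolts L_c = 0.9375 − 0.6875/2 = 0.59375, R_n = min(1.2×0.59375×0.375×65, 2.4×0.625×0.375×65) = 17.367 kips/bolt; interior L_c = 1.9375 − 0.6875 = 1.25, R_n = 36.563 kips/bolt. φR_n = 0.75 × (2×17.367 + 6×36.563) = 190.6 kips.
Block shear: shear path 2×[0.9375+3×1.9375] = 2×6.75 in, A_gv = 5.0625, A_nv = 2×(6.75 − 3.5×0.75)×0.375 = 3.0938 in²; tension across gage: (1.75 − 1×0.75)×0.375 = 0.375 in². R_n = min(0.6×65×3.0938, 0.6×50×5.0625) + 1.0×65×0.375 = min(120.66, 151.88) + 24.375 = 145.04 kips. φR_n = 0.75 × 145.04 = 108.8 kips.
Tension yield (gross): A_g = 5.6875×0.375 = 2.1328 in². φR_n = 0.90 × 50 × 2.1328 = 96.0 kips.
Tension rupture (net): A_n = (5.6875 − 2×0.75)×0.375 = 1.5703 in² (U = 1.0, A_e = A_n). φR_n = 0.75 × 65 × 1.5703 = 76.6 kips.
Governing: min(250.3, 190.6, 108.8, 96.0, 76.6) = 76.6 kips → net-section rupture.

76.6 kips (net-section rupture governs)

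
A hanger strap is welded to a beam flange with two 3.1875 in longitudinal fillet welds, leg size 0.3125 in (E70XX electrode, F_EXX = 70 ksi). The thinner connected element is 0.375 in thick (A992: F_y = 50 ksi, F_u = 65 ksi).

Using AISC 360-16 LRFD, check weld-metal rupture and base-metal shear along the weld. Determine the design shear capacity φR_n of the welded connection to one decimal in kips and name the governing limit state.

Weld metal: throat = 0.707×0.3125 = 0.22094 in, L = 2×3.1875 = 6.375 in. φR_n = 0.75 × 0.6 × 70 × 0.22094 × 6.375 = 44.4 kips.
Base metal shear (0.375 in plate): yield φR_n = 1.0×0.6×50×0.375×6.375 = 71.7 kips; rupture φR_n = 0.75×0.6×65×0.375×6.375 = 69.9 kips; take 69.9 kips (rupture).
Governing: min(44.4, 69.9) = 44.4 kips → weld metal.

44.4 kips (weld metal governs)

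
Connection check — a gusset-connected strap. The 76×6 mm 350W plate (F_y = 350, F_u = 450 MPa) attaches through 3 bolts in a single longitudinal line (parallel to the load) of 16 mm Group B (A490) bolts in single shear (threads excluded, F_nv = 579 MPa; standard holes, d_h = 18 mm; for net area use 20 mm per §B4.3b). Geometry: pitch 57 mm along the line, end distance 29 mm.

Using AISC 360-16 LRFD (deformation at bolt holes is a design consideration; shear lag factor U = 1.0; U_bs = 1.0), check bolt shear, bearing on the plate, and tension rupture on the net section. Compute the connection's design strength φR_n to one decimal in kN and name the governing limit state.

113.4 kN (net-section rupture governs)

Bolt shear: A_b = π(16)²/4 = 201.06 mm². φR_n = 0.75 × 579 × 201.06 × 3 × 1 = 261.9 kN.
Bearing (6 mm plate, F_u = 450 MPa): end bolts L_c = 29 − 18/2 = 20, R_n = min(1.2×20×6×450, 2.4×16×6×450) = 64.8 kN/bolt; interior L_c = 57 − 18 = 39, R_n = 103.68 kN/bolt. φR_n = 0.75 × (1×64.8 + 2×103.68) = 204.1 kN.
Tension rupture (net): A_n = (76 − 1×20)×6 = 336 mm² (U = 1.0, A_e = A_n). φR_n = 0.75 × 450 × 336 = 113.4 kN.
Governing: min(261.9, 204.1, 113.4) = 113.4 kN → net-section rupture.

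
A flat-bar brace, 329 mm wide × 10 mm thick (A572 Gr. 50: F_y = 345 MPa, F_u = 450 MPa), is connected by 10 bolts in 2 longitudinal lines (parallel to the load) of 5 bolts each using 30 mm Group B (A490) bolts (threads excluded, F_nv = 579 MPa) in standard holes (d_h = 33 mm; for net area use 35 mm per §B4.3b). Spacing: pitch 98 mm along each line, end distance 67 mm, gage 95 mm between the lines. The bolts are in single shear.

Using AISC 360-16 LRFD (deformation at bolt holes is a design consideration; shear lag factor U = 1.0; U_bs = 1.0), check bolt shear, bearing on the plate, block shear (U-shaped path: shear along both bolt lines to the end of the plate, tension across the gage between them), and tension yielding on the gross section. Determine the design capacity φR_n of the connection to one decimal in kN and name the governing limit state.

Bolt shear: A_b = π(30)²/4 = 706.86 mm². φR_n = 0.75 × 579 × 706.86 × 10 × 1 = 3069.5 kN.
Bearing (10 mm plate, F_u = 450 MPa): end bolts L_c = 67 − 33/2 = 50.5, R_n = min(1.2×50.5×10×450, 2.4×30×10×450) = 272.7 kN/bolt; interior L_c = 98 − 33 = 65, R_n = 324 kN/bolt. φR_n = 0.75 × (2×272.7 + 8×324) = 2353.1 kN.
Block shear: shear path 2×[67+4×98] = 2×459 mm, A_gv = 9180, A_nv = 2×(459 − 4.5×35)×10 = 6030 mm²; tension across gage: (95 − 1×35)×10 = 600 mm². R_n = min(0.6×450×6030, 0.6×345×9180) + 1.0×450×600 = min(1628.1, 1900.3) + 270 = 1898.1 kN. φR_n = 0.75 × 1898.1 = 1423.6 kN.
Tension yield (gross): A_g = 329×10 = 3290 mm². φR_n = 0.90 × 345 × 3290 = 1021.5 kN.
Governing: min(3069.5, 2353.1, 1423.6, 1021.5) = 1021.5 kN → gross-section yield.

1021.5 kN (gross-section yield governs)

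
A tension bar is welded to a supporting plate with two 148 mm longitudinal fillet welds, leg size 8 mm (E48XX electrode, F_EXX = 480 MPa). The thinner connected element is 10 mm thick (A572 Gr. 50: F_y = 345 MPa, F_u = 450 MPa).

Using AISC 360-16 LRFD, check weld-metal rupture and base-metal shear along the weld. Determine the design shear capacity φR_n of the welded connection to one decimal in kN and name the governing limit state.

361.6 kN (weld metal governs)

Weld metal: throat = 0.707×8 = 5.656 mm, L = 2×148 = 296 mm. φR_n = 0.75 × 0.6 × 480 × 5.656 × 296 = 361.6 kN.
Base metal shear (10 mm plate): yield φR_n = 1.0×0.6×345×10×296 = 612.7 kN; rupture φR_n = 0.75×0.6×450×10×296 = 599.4 kN; take 599.4 kN (rupture).
Governing: min(361.6, 599.4) = 361.6 kN → weld metal.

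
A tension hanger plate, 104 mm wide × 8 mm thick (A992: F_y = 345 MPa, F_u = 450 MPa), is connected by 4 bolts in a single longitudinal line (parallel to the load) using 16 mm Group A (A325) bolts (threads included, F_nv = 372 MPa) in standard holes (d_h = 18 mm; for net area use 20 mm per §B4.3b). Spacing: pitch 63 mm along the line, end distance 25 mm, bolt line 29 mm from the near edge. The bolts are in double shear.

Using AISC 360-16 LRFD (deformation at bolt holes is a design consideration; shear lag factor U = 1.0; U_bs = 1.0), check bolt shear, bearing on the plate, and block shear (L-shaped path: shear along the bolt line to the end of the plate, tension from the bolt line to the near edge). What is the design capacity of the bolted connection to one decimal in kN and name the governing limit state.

284.6 kN (block shear governs)

Bolt shear: A_b = π(16)²/4 = 201.06 mm². φR_n = 0.75 × 372 × 201.06 × 4 × 2 = 448.8 kN.
Bearing (8 mm plate, F_u = 450 MPa): end bolts L_c = 25 − 18/2 = 16, R_n = min(1.2×16×8×450, 2.4×16×8×450) = 69.12 kN/bolt; interior L_c = 63 − 18 = 45, R_n = 138.24 kN/bolt. φR_n = 0.75 × (1×69.12 + 3×138.24) = 362.9 kN.
Block shear: shear path 1×[25+3×63] = 1×214 mm, A_gv = 1712, A_nv = 1×(214 − 3.5×20)×8 = 1152 mm²; tension to near edge: (29 − 0.5×20)×8 = 152 mm². R_n = min(0.6×450×1152, 0.6×345×1712) + 1.0×450×152 = min(311.04, 354.38) + 68.4 = 379.44 kN. φR_n = 0.75 × 379.44 = 284.6 kN.
Governing: min(448.8, 362.9, 284.6) = 284.6 kN → block shear.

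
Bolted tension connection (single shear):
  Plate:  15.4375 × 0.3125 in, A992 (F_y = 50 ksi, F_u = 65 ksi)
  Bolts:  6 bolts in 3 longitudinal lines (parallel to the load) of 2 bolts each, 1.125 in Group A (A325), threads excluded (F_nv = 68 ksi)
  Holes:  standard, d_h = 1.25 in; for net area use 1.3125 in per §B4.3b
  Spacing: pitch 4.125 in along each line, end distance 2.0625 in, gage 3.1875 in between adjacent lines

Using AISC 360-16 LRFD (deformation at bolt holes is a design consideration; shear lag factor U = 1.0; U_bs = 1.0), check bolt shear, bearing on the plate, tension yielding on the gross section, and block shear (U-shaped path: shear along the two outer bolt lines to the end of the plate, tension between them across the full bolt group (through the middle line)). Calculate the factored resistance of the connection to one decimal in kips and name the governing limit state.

134.3 kips (block shear governs)

Bolt shear: A_b = π(1.125)²/4 = 0.99402 in². φR_n = 0.75 × 68 × 0.99402 × 6 × 1 = 304.2 kips.
Bearing (0.3125 in plate, F_u = 65 ksi): end bolts L_c = 2.0625 − 1.25/2 = 1.4375, R_n = min(1.2×1.4375×0.3125×65, 2.4×1.125×0.3125×65) = 35.039 kips/bolt; interior L_c = 4.125 − 1.25 = 2.875, R_n = 54.844 kips/bolt. φR_n = 0.75 × (3×35.039 + 3×54.844) = 202.2 kips.
Tension yield (gross): A_g = 15.4375×0.3125 = 4.8242 in². φR_n = 0.90 × 50 × 4.8242 = 217.1 kips.
Block shear: shear path 2×[2.0625+1×4.125] = 2×6.1875 in, A_gv = 3.8672, A_nv = 2×(6.1875 − 1.5×1.3125)×0.3125 = 2.6367 in²; tension across gage: (6.375 − 2×1.3125)×0.3125 = 1.1719 in². R_n = min(0.6×65×2.6367, 0.6×50×3.8672) + 1.0×65×1.1719 = min(102.83, 116.02) + 76.174 = 179 kips. φR_n = 0.75 × 179 = 134.3 kips.
Governing: min(304.2, 202.2, 217.1, 134.3) = 134.3 kips → block shear.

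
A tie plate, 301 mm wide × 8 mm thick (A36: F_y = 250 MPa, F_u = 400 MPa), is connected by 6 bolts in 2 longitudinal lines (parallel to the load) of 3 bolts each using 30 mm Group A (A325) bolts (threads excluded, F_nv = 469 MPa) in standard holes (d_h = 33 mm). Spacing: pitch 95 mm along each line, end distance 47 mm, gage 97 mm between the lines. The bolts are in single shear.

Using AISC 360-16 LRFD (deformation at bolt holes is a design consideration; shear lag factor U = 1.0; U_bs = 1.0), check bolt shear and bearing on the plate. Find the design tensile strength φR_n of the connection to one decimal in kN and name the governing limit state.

Bolt shear: A_b = π(30)²/4 = 706.86 mm². φR_n = 0.75 × 469 × 706.86 × 6 × 1 = 1491.8 kN.
Bearing (8 mm plate, F_u = 400 MPa): end bolts L_c = 47 − 33/2 = 30.5, R_n = min(1.2×30.5×8×400, 2.4×30×8×400) = 117.12 kN/bolt; interior L_c = 95 − 33 = 62, R_n = 230.4 kN/bolt. φR_n = 0.75 × (2×117.12 + 4×230.4) = 866.9 kN.
Governing: min(1491.8, 866.9) = 866.9 kN → bearing.

866.9 kN (bearing governs)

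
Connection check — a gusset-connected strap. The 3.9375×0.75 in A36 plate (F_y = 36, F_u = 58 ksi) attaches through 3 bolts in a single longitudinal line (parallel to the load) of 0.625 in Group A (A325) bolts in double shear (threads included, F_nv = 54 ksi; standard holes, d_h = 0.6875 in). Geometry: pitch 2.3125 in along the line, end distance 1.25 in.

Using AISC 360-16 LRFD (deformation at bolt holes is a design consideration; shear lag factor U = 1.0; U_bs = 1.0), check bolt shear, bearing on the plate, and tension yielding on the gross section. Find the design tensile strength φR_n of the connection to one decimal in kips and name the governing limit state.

74.6 kips (bolt shear governs)

Bolt shear: A_b = π(0.625)²/4 = 0.3068 in². φR_n = 0.75 × 54 × 0.3068 × 3 × 2 = 74.6 kips.
Bearing (0.75 in plate, F_u = 58 ksi): end bolts L_c = 1.25 − 0.6875/2 = 0.90625, R_n = min(1.2×0.90625×0.75×58, 2.4×0.625×0.75×58) = 47.306 kips/bolt; interior L_c = 2.3125 − 0.6875 = 1.625, R_n = 65.25 kips/bolt. φR_n = 0.75 × (1×47.306 + 2×65.25) = 133.4 kips.
Tension yield (gross): A_g = 3.9375×0.75 = 2.9531 in². φR_n = 0.90 × 36 × 2.9531 = 95.7 kips.
Governing: min(74.6, 133.4, 95.7) = 74.6 kips → bolt shear.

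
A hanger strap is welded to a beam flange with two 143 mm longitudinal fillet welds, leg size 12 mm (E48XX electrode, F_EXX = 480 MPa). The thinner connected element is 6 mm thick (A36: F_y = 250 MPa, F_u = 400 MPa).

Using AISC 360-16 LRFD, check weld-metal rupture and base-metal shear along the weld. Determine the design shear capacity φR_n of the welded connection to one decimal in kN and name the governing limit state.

257.4 kN (base-metal shear governs)

Weld metal: throat = 0.707×12 = 8.484 mm, L = 2×143 = 286 mm. φR_n = 0.75 × 0.6 × 480 × 8.484 × 286 = 524.1 kN.
Base metal shear (6 mm plate): yield φR_n = 1.0×0.6×250×6×286 = 257.4 kN; rupture φR_n = 0.75×0.6×400×6×286 = 308.9 kN; take 257.4 kN (yield).
Governing: min(524.1, 257.4) = 257.4 kN → base-metal shear.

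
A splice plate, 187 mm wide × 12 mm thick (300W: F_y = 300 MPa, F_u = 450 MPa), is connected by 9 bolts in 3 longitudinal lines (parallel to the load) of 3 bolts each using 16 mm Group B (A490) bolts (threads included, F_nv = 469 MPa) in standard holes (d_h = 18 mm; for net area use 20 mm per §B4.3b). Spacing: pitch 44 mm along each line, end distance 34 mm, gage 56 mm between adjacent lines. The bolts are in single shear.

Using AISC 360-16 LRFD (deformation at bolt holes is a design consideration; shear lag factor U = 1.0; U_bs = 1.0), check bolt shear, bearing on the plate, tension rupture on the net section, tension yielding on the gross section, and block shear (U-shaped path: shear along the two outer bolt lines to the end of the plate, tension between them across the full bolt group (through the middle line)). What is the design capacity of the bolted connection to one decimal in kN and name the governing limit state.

514.4 kN (net-section rupture governs)

Bolt shear: A_b = π(16)²/4 = 201.06 mm². φR_n = 0.75 × 469 × 201.06 × 9 × 1 = 636.5 kN.
Bearing (12 mm plate, F_u = 450 MPa): end bolts L_c = 34 − 18/2 = 25, R_n = min(1.2×25×12×450, 2.4×16×12×450) = 162 kN/bolt; interior L_c = 44 − 18 = 26, R_n = 168.48 kN/bolt. φR_n = 0.75 × (3×162 + 6×168.48) = 1122.7 kN.
Tension rupture (net): A_n = (187 − 3×20)×12 = 1524 mm² (U = 1.0, A_e = A_n). φR_n = 0.75 × 450 × 1524 = 514.4 kN.
Tension yield (gross): A_g = 187×12 = 2244 mm². φR_n = 0.90 × 300 × 2244 = 605.9 kN.
Block shear: shear path 2×[34+2×44] = 2×122 mm, A_gv = 2928, A_nv = 2×(122 − 2.5×20)×12 = 1728 mm²; tension across gage: (112 − 2×20)×12 = 864 mm². R_n = min(0.6×450×1728, 0.6×300×2928) + 1.0×450×864 = min(466.56, 527.04) + 388.8 = 855.36 kN. φR_n = 0.75 × 855.36 = 641.5 kN.
Governing: min(636.5, 1122.7, 514.4, 605.9, 641.5) = 514.4 kN → net-section rupture.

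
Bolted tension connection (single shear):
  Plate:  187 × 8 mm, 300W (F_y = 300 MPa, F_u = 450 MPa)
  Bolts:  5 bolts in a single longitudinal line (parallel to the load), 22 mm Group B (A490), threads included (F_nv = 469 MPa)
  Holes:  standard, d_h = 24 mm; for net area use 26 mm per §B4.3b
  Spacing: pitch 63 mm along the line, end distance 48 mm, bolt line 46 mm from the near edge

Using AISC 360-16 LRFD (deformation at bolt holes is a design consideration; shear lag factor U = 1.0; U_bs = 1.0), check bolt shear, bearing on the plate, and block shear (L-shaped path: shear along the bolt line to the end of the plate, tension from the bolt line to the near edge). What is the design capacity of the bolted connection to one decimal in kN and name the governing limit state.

Bolt shear: A_b = π(22)²/4 = 380.13 mm². φR_n = 0.75 × 469 × 380.13 × 5 × 1 = 668.6 kN.
Bearing (8 mm plate, F_u = 450 MPa): end bolts L_c = 48 − 24/2 = 36, R_n = min(1.2×36×8×450, 2.4×22×8×450) = 155.52 kN/bolt; interior L_c = 63 − 24 = 39, R_n = 168.48 kN/bolt. φR_n = 0.75 × (1×155.52 + 4×168.48) = 622.1 kN.
Block shear: shear path 1×[48+4×63] = 1×300 mm, A_gv = 2400, A_nv = 1×(300 − 4.5×26)×8 = 1464 mm²; tension to near edge: (46 − 0.5×26)×8 = 264 mm². R_n = min(0.6×450×1464, 0.6×300×2400) + 1.0×450×264 = min(395.28, 432) + 118.8 = 514.08 kN. φR_n = 0.75 × 514.08 = 385.6 kN.
Governing: min(668.6, 622.1, 385.6) = 385.6 kN → block shear.

385.6 kN (block shear governs)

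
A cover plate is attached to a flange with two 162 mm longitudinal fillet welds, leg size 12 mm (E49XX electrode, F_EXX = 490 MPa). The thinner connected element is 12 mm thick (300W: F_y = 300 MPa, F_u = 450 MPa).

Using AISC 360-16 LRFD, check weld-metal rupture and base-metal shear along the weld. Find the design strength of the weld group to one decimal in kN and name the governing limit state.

606.1 kN (weld metal governs)

Weld metal: throat = 0.707×12 = 8.484 mm, L = 2×162 = 324 mm. φR_n = 0.75 × 0.6 × 490 × 8.484 × 324 = 606.1 kN.
Base metal shear (12 mm plate): yield φR_n = 1.0×0.6×300×12×324 = 699.8 kN; rupture φR_n = 0.75×0.6×450×12×324 = 787.3 kN; take 699.8 kN (yield).
Governing: min(606.1, 699.8) = 606.1 kN → weld metal.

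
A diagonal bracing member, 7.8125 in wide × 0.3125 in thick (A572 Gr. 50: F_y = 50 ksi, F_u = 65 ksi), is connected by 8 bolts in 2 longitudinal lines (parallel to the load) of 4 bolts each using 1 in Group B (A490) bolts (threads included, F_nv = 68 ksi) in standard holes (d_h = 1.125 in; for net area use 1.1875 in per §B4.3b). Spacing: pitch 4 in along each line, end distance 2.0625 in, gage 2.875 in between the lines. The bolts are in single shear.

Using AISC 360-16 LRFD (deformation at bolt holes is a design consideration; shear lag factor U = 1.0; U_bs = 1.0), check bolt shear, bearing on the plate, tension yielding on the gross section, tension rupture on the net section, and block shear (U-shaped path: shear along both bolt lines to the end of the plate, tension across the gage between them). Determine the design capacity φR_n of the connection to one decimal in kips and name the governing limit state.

Bolt shear: A_b = π(1)²/4 = 0.7854 in². φR_n = 0.75 × 68 × 0.7854 × 8 × 1 = 320.4 kips.
Bearing (0.3125 in plate, F_u = 65 ksi): end bolts L_c = 2.0625 − 1.125/2 = 1.5, R_n = min(1.2×1.5×0.3125×65, 2.4×1×0.3125×65) = 36.563 kips/bolt; interior L_c = 4 − 1.125 = 2.875, R_n = 48.75 kips/bolt. φR_n = 0.75 × (2×36.563 + 6×48.75) = 274.2 kips.
Tension yield (gross): A_g = 7.8125×0.3125 = 2.4414 in². φR_n = 0.90 × 50 × 2.4414 = 109.9 kips.
Tension rupture (net): A_n = (7.8125 − 2×1.1875)×0.3125 = 1.6992 in² (U = 1.0, A_e = A_n). φR_n = 0.75 × 65 × 1.6992 = 82.8 kips.
Block shear: shear path 2×[2.0625+3×4] = 2×14.0625 in, A_gv = 8.7891, A_nv = 2×(14.0625 − 3.5×1.1875)×0.3125 = 6.1914 in²; tension across gage: (2.875 − 1×1.1875)×0.3125 = 0.52734 in². R_n = min(0.6×65×6.1914, 0.6×50×8.7891) + 1.0×65×0.52734 = min(241.46, 263.67) + 34.277 = 275.74 kips. φR_n = 0.75 × 275.74 = 206.8 kips.
Governing: min(320.4, 274.2, 109.9, 82.8, 206.8) = 82.8 kips → net-section rupture.

82.8 kips (net-section rupture governs)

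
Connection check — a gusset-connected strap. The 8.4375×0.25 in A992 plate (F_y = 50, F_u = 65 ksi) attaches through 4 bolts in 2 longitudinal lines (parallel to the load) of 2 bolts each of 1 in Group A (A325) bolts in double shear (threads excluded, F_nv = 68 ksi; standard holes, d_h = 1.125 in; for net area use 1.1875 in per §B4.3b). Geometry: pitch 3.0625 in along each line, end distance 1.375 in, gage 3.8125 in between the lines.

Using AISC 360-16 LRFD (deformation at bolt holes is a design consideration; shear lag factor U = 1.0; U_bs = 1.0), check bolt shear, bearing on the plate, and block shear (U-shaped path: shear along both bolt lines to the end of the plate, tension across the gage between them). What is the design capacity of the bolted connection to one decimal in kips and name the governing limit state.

Bolt shear: A_b = π(1)²/4 = 0.7854 in². φR_n = 0.75 × 68 × 0.7854 × 4 × 2 = 320.4 kips.
Bearing (0.25 in plate, F_u = 65 ksi): end bolts L_c = 1.375 − 1.125/2 = 0.8125, R_n = min(1.2×0.8125×0.25×65, 2.4×1×0.25×65) = 15.844 kips/bolt; interior L_c = 3.0625 − 1.125 = 1.9375, R_n = 37.781 kips/bolt. φR_n = 0.75 × (2×15.844 + 2×37.781) = 80.4 kips.
Block shear: shear path 2×[1.375+1×3.0625] = 2×4.4375 in, A_gv = 2.2188, A_nv = 2×(4.4375 − 1.5×1.1875)×0.25 = 1.3281 in²; tension across gage: (3.8125 − 1×1.1875)×0.25 = 0.65625 in². R_n = min(0.6×65×1.3281, 0.6×50×2.2188) + 1.0×65×0.65625 = min(51.796, 66.564) + 42.656 = 94.452 kips. φR_n = 0.75 × 94.452 = 70.8 kips.
Governing: min(320.4, 80.4, 70.8) = 70.8 kips → block shear.

70.8 kips (block shear governs)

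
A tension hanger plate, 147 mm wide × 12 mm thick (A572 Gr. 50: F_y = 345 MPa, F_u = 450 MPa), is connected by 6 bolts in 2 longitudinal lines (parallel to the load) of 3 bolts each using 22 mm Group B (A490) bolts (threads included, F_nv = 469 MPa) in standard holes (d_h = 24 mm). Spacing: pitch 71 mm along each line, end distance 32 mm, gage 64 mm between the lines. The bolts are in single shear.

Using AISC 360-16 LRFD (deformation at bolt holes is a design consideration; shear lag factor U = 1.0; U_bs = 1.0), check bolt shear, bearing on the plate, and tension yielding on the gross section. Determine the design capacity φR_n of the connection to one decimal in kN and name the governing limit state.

547.7 kN (gross-section yield governs)

Bolt shear: A_b = π(22)²/4 = 380.13 mm². φR_n = 0.75 × 469 × 380.13 × 6 × 1 = 802.3 kN.
Bearing (12 mm plate, F_u = 450 MPa): end bolts L_c = 32 − 24/2 = 20, R_n = min(1.2×20×12×450, 2.4×22×12×450) = 129.6 kN/bolt; interior L_c = 71 − 24 = 47, R_n = 285.12 kN/bolt. φR_n = 0.75 × (2×129.6 + 4×285.12) = 1049.8 kN.
Tension yield (gross): A_g = 147×12 = 1764 mm². φR_n = 0.90 × 345 × 1764 = 547.7 kN.
Governing: min(802.3, 1049.8, 547.7) = 547.7 kN → gross-section yield.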